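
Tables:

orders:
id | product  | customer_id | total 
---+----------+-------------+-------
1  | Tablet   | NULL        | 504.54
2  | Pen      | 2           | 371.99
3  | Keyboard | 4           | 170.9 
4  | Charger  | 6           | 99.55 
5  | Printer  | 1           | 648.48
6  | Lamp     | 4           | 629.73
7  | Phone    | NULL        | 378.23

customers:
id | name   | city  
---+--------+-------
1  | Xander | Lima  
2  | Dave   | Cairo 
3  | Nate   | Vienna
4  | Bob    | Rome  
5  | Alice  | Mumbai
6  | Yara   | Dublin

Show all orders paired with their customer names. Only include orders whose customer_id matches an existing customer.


INNER JOIN keeps only orders rows whose customer_id matches an id in customers. Walk through each order:
  - order 1 (Tablet): customer_id=NULL, no match -> dropped
  - order 2 (Pen): customer_id=2 -> matches Dave
  - order 3 (Keyboard): customer_id=4 -> matches Bob
  - order 4 (Charger): customer_id=6 -> matches Yara
  - order 5 (Printer): customer_id=1 -> matches Xander
  - order 6 (Lamp): customer_id=4 -> matches Bob
  - order 7 (Phone): customer_id=NULL, no match -> dropped
So 2 of 7 rows are dropped.

SQL:
SELECT a.product, b.name AS customer
FROM orders a
INNER JOIN customers b ON a.customer_id = b.id

Result:
product  | customer
---------+---------
Pen      | Dave    
Keyboard | Bob     
Charger  | Yara    
Printer  | Xander  
Lamp     | Bob     


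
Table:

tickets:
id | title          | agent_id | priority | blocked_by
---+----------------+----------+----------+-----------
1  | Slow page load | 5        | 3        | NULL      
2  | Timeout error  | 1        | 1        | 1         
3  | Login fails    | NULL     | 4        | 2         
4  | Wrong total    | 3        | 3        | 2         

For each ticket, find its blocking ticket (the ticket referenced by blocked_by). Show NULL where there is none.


This is a self-join: tickets is joined to a second copy of itself, matching each row's blocked_by to another row's id. Use LEFT JOIN so rows with blocked_by=NULL are kept.
  - ticket 1 (Slow page load): blocked_by=NULL -> NULL
  - ticket 2 (Timeout error): blocked_by=1 -> Slow page load
  - ticket 3 (Login fails): blocked_by=2 -> Timeout error
  - ticket 4 (Wrong total): blocked_by=2 -> Timeout error

SQL:
SELECT a.title AS item, b.title AS blocked_by
FROM tickets a
LEFT JOIN tickets b ON a.blocked_by = b.id

Result:
item           | blocked_by    
---------------+---------------
Slow page load | NULL          
Timeout error  | Slow page load
Login fails    | Timeout error 
Wrong total    | Timeout error 


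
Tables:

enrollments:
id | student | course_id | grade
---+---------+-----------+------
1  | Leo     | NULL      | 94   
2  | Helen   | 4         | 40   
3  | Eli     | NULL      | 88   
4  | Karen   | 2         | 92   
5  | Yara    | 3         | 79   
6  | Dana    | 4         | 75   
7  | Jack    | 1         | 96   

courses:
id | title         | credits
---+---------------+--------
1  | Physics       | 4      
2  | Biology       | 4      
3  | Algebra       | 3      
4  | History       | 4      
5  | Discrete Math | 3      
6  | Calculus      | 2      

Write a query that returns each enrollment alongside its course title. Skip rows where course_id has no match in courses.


INNER JOIN keeps only enrollments rows whose course_id matches an id in courses. Walk through each enrollment:
  - enrollment 1 (Leo): course_id=NULL, no match -> dropped
  - enrollment 2 (Helen): course_id=4 -> matches History
  - enrollment 3 (Eli): course_id=NULL, no match -> dropped
  - enrollment 4 (Karen): course_id=2 -> matches Biology
  - enrollment 5 (Yara): course_id=3 -> matches Algebra
  - enrollment 6 (Dana): course_id=4 -> matches History
  - enrollment 7 (Jack): course_id=1 -> matches Physics
So 2 of 7 rows are dropped.

SQL:
SELECT a.student, b.title AS course
FROM enrollments a
INNER JOIN courses b ON a.course_id = b.id

Result:
student | course 
--------+--------
Helen   | History
Karen   | Biology
Yara    | Algebra
Dana    | History
Jack    | Physics


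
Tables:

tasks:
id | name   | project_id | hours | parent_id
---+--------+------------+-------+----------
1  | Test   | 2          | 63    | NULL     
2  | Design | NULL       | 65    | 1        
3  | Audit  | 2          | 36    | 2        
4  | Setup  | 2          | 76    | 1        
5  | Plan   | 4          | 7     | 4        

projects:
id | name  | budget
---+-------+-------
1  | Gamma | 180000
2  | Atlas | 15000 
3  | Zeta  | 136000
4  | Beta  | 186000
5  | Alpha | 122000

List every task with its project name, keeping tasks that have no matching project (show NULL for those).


LEFT JOIN keeps every row from tasks (the left table); where project_id has no match in projects, the project columns become NULL. Walk through each task:
  - task 1 (Test): project_id=2 -> matches Atlas
  - task 2 (Design): project_id=NULL, no match -> kept with NULL
  - task 3 (Audit): project_id=2 -> matches Atlas
  - task 4 (Setup): project_id=2 -> matches Atlas
  - task 5 (Plan): project_id=4 -> matches Beta
All 5 rows appear; 1 has NULL project.

SQL:
SELECT a.name, b.name AS project
FROM tasks a
LEFT JOIN projects b ON a.project_id = b.id

Result:
name   | project
-------+--------
Test   | Atlas  
Design | NULL   
Audit  | Atlas  
Setup  | Atlas  
Plan   | Beta   


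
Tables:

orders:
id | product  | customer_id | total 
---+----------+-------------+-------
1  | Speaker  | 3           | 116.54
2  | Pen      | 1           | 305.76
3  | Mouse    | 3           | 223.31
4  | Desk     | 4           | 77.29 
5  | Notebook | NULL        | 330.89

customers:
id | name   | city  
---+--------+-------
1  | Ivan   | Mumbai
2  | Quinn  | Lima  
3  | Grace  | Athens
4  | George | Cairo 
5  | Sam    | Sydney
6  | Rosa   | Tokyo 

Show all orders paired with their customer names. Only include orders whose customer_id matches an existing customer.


INNER JOIN keeps only orders rows whose customer_id matches an id in customers. Walk through each order:
  - order 1 (Speaker): customer_id=3 -> matches Grace
  - order 2 (Pen): customer_id=1 -> matches Ivan
  - order 3 (Mouse): customer_id=3 -> matches Grace
  - order 4 (Desk): customer_id=4 -> matches George
  - order 5 (Notebook): customer_id=NULL, no match -> dropped
So 1 of 5 rows is dropped.

SQL:
SELECT a.product, b.name AS customer
FROM orders a
INNER JOIN customers b ON a.customer_id = b.id

Result:
product | customer
--------+---------
Speaker | Grace   
Pen     | Ivan    
Mouse   | Grace   
Desk    | George  


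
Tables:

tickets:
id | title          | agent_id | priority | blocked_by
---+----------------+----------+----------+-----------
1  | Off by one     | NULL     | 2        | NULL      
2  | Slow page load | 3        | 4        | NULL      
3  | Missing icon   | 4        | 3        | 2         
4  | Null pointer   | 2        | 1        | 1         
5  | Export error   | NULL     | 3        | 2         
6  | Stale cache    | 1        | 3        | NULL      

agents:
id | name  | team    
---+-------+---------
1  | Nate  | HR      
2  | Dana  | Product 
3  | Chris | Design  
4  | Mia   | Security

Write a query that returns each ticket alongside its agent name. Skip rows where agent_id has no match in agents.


INNER JOIN keeps only tickets rows whose agent_id matches an id in agents. Walk through each ticket:
  - ticket 1 (Off by one): agent_id=NULL, no match -> dropped
  - ticket 2 (Slow page load): agent_id=3 -> matches Chris
  - ticket 3 (Missing icon): agent_id=4 -> matches Mia
  - ticket 4 (Null pointer): agent_id=2 -> matches Dana
  - ticket 5 (Export error): agent_id=NULL, no match -> dropped
  - ticket 6 (Stale cache): agent_id=1 -> matches Nate
So 2 of 6 rows are dropped.

SQL:
SELECT a.title, b.name AS agent
FROM tickets a
INNER JOIN agents b ON a.agent_id = b.id

Result:
title          | agent
---------------+------
Slow page load | Chris
Missing icon   | Mia  
Null pointer   | Dana 
Stale cache    | Nate 


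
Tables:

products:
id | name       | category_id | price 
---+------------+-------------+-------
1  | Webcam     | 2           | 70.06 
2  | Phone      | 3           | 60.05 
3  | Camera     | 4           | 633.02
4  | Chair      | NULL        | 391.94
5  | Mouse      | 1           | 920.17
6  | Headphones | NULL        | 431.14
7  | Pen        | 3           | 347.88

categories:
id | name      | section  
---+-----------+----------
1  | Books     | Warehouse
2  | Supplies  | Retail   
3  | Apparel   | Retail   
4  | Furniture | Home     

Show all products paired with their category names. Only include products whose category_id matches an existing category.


INNER JOIN keeps only products rows whose category_id matches an id in categories. Walk through each product:
  - product 1 (Webcam): category_id=2 -> matches Supplies
  - product 2 (Phone): category_id=3 -> matches Apparel
  - product 3 (Camera): category_id=4 -> matches Furniture
  - product 4 (Chair): category_id=NULL, no match -> dropped
  - product 5 (Mouse): category_id=1 -> matches Books
  - product 6 (Headphones): category_id=NULL, no match -> dropped
  - product 7 (Pen): category_id=3 -> matches Apparel
So 2 of 7 rows are dropped.

SQL:
SELECT a.name, b.name AS category
FROM products a
INNER JOIN categories b ON a.category_id = b.id

Result:
name   | category 
-------+----------
Webcam | Supplies 
Phone  | Apparel  
Camera | Furniture
Mouse  | Books    
Pen    | Apparel  


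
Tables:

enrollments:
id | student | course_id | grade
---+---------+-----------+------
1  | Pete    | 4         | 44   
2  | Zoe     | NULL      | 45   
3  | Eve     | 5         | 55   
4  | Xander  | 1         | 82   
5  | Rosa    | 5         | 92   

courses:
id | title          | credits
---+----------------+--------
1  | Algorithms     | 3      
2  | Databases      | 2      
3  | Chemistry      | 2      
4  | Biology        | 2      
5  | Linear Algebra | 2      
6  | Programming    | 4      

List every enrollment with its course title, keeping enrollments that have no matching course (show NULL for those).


LEFT JOIN keeps every row from enrollments (the left table); where course_id has no match in courses, the course columns become NULL. Walk through each enrollment:
  - enrollment 1 (Pete): course_id=4 -> matches Biology
  - enrollment 2 (Zoe): course_id=NULL, no match -> kept with NULL
  - enrollment 3 (Eve): course_id=5 -> matches Linear Algebra
  - enrollment 4 (Xander): course_id=1 -> matches Algorithms
  - enrollment 5 (Rosa): course_id=5 -> matches Linear Algebra
All 5 rows appear; 1 has NULL course.

SQL:
SELECT a.student, b.title AS course
FROM enrollments a
LEFT JOIN courses b ON a.course_id = b.id

Result:
student | course        
--------+---------------
Pete    | Biology       
Zoe     | NULL          
Eve     | Linear Algebra
Xander  | Algorithms    
Rosa    | Linear Algebra


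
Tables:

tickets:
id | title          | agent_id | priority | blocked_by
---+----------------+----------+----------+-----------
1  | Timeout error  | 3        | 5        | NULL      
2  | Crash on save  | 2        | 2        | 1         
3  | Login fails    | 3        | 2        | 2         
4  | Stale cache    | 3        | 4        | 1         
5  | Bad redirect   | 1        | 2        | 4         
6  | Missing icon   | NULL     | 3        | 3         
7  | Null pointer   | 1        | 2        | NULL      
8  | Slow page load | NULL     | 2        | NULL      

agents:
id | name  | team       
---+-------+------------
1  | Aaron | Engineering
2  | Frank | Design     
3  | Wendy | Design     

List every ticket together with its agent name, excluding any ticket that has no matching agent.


INNER JOIN keeps only tickets rows whose agent_id matches an id in agents. Walk through each ticket:
  - ticket 1 (Timeout error): agent_id=3 -> matches Wendy
  - ticket 2 (Crash on save): agent_id=2 -> matches Frank
  - ticket 3 (Login fails): agent_id=3 -> matches Wendy
  - ticket 4 (Stale cache): agent_id=3 -> matches Wendy
  - ticket 5 (Bad redirect): agent_id=1 -> matches Aaron
  - ticket 6 (Missing icon): agent_id=NULL, no match -> dropped
  - ticket 7 (Null pointer): agent_id=1 -> matches Aaron
  - ticket 8 (Slow page load): agent_id=NULL, no match -> dropped
So 2 of 8 rows are dropped.

SQL:
SELECT a.title, b.name AS agent
FROM tickets a
INNER JOIN agents b ON a.agent_id = b.id

Result:
title         | agent
--------------+------
Timeout error | Wendy
Crash on save | Frank
Login fails   | Wendy
Stale cache   | Wendy
Bad redirect  | Aaron
Null pointer  | Aaron


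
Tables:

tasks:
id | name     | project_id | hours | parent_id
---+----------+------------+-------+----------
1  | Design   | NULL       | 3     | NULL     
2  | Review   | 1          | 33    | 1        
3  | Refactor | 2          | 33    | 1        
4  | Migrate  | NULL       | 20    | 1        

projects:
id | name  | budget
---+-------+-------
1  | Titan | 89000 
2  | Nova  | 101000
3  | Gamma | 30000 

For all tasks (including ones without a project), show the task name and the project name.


LEFT JOIN keeps every row from tasks (the left table); where project_id has no match in projects, the project columns become NULL. Walk through each task:
  - task 1 (Design): project_id=NULL, no match -> kept with NULL
  - task 2 (Review): project_id=1 -> matches Titan
  - task 3 (Refactor): project_id=2 -> matches Nova
  - task 4 (Migrate): project_id=NULL, no match -> kept with NULL
All 4 rows appear; 2 have NULL project.

SQL:
SELECT a.name, b.name AS project
FROM tasks a
LEFT JOIN projects b ON a.project_id = b.id

Result:
name     | project
---------+--------
Design   | NULL   
Review   | Titan  
Refactor | Nova   
Migrate  | NULL   


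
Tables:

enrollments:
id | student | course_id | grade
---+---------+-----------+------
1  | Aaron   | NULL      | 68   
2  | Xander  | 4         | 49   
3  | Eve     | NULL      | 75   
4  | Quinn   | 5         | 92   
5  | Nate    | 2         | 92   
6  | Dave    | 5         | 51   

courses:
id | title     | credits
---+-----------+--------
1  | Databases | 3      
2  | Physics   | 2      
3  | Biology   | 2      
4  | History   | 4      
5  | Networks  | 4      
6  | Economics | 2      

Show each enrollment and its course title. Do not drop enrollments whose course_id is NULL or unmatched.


LEFT JOIN keeps every row from enrollments (the left table); where course_id has no match in courses, the course columns become NULL. Walk through each enrollment:
  - enrollment 1 (Aaron): course_id=NULL, no match -> kept with NULL
  - enrollment 2 (Xander): course_id=4 -> matches History
  - enrollment 3 (Eve): course_id=NULL, no match -> kept with NULL
  - enrollment 4 (Quinn): course_id=5 -> matches Networks
  - enrollment 5 (Nate): course_id=2 -> matches Physics
  - enrollment 6 (Dave): course_id=5 -> matches Networks
All 6 rows appear; 2 have NULL course.

SQL:
SELECT a.student, b.title AS course
FROM enrollments a
LEFT JOIN courses b ON a.course_id = b.id

Result:
student | course  
--------+---------
Aaron   | NULL    
Xander  | History 
Eve     | NULL    
Quinn   | Networks
Nate    | Physics 
Dave    | Networks


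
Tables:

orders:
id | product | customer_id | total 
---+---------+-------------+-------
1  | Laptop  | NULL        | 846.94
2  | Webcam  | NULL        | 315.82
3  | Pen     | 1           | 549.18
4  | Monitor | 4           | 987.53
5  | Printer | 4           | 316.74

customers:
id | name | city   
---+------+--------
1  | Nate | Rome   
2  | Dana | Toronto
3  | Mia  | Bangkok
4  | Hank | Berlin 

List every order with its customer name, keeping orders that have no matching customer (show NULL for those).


LEFT JOIN keeps every row from orders (the left table); where customer_id has no match in customers, the customer columns become NULL. Walk through each order:
  - order 1 (Laptop): customer_id=NULL, no match -> kept with NULL
  - order 2 (Webcam): customer_id=NULL, no match -> kept with NULL
  - order 3 (Pen): customer_id=1 -> matches Nate
  - order 4 (Monitor): customer_id=4 -> matches Hank
  - order 5 (Printer): customer_id=4 -> matches Hank
All 5 rows appear; 2 have NULL customer.

SQL:
SELECT a.product, b.name AS customer
FROM orders a
LEFT JOIN customers b ON a.customer_id = b.id

Result:
product | customer
--------+---------
Laptop  | NULL    
Webcam  | NULL    
Pen     | Nate    
Monitor | Hank    
Printer | Hank    


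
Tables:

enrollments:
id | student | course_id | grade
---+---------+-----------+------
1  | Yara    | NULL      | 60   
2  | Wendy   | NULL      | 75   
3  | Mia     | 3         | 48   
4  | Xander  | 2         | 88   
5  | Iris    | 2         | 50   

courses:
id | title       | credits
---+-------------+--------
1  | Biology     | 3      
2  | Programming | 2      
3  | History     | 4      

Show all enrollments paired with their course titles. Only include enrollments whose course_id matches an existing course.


INNER JOIN keeps only enrollments rows whose course_id matches an id in courses. Walk through each enrollment:
  - enrollment 1 (Yara): course_id=NULL, no match -> dropped
  - enrollment 2 (Wendy): course_id=NULL, no match -> dropped
  - enrollment 3 (Mia): course_id=3 -> matches History
  - enrollment 4 (Xander): course_id=2 -> matches Programming
  - enrollment 5 (Iris): course_id=2 -> matches Programming
So 2 of 5 rows are dropped.

SQL:
SELECT a.student, b.title AS course
FROM enrollments a
INNER JOIN courses b ON a.course_id = b.id

Result:
student | course     
--------+------------
Mia     | History    
Xander  | Programming
Iris    | Programming


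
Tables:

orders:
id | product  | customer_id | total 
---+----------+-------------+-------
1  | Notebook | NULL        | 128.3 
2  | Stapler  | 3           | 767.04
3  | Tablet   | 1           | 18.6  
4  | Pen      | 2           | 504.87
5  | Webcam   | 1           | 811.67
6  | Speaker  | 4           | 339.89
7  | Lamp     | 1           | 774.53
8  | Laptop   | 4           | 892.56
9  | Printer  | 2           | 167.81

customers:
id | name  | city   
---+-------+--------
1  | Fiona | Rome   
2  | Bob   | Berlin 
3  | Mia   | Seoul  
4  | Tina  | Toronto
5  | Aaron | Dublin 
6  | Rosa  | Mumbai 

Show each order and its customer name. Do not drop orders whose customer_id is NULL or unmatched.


LEFT JOIN keeps every row from orders (the left table); where customer_id has no match in customers, the customer columns become NULL. Walk through each order:
  - order 1 (Notebook): customer_id=NULL, no match -> kept with NULL
  - order 2 (Stapler): customer_id=3 -> matches Mia
  - order 3 (Tablet): customer_id=1 -> matches Fiona
  - order 4 (Pen): customer_id=2 -> matches Bob
  - order 5 (Webcam): customer_id=1 -> matches Fiona
  - order 6 (Speaker): customer_id=4 -> matches Tina
  - order 7 (Lamp): customer_id=1 -> matches Fiona
  - order 8 (Laptop): customer_id=4 -> matches Tina
  - order 9 (Printer): customer_id=2 -> matches Bob
All 9 rows appear; 1 has NULL customer.

SQL:
SELECT a.product, b.name AS customer
FROM orders a
LEFT JOIN customers b ON a.customer_id = b.id

Result:
product  | customer
---------+---------
Notebook | NULL    
Stapler  | Mia     
Tablet   | Fiona   
Pen      | Bob     
Webcam   | Fiona   
Speaker  | Tina    
Lamp     | Fiona   
Laptop   | Tina    
Printer  | Bob     


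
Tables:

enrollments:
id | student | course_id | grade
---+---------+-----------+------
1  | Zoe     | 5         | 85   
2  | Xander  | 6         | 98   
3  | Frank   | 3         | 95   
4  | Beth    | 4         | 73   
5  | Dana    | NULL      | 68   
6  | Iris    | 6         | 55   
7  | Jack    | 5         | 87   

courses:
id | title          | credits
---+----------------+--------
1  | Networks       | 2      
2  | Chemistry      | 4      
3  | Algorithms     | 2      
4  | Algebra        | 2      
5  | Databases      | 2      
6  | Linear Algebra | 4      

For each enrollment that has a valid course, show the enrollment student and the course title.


INNER JOIN keeps only enrollments rows whose course_id matches an id in courses. Walk through each enrollment:
  - enrollment 1 (Zoe): course_id=5 -> matches Databases
  - enrollment 2 (Xander): course_id=6 -> matches Linear Algebra
  - enrollment 3 (Frank): course_id=3 -> matches Algorithms
  - enrollment 4 (Beth): course_id=4 -> matches Algebra
  - enrollment 5 (Dana): course_id=NULL, no match -> dropped
  - enrollment 6 (Iris): course_id=6 -> matches Linear Algebra
  - enrollment 7 (Jack): course_id=5 -> matches Databases
So 1 of 7 rows is dropped.

SQL:
SELECT a.student, b.title AS course
FROM enrollments a
INNER JOIN courses b ON a.course_id = b.id

Result:
student | course        
--------+---------------
Zoe     | Databases     
Xander  | Linear Algebra
Frank   | Algorithms    
Beth    | Algebra       
Iris    | Linear Algebra
Jack    | Databases     


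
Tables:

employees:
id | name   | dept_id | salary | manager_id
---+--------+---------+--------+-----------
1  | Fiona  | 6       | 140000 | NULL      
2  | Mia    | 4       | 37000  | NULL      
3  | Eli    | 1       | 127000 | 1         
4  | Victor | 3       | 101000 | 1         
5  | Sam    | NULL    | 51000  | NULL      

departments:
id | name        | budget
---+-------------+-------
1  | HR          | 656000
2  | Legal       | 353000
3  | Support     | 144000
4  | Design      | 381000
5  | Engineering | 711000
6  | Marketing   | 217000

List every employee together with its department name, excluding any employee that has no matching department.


INNER JOIN keeps only employees rows whose dept_id matches an id in departments. Walk through each employee:
  - employee 1 (Fiona): dept_id=6 -> matches Marketing
  - employee 2 (Mia): dept_id=4 -> matches Design
  - employee 3 (Eli): dept_id=1 -> matches HR
  - employee 4 (Victor): dept_id=3 -> matches Support
  - employee 5 (Sam): dept_id=NULL, no match -> dropped
So 1 of 5 rows is dropped.

SQL:
SELECT a.name, b.name AS department
FROM employees a
INNER JOIN departments b ON a.dept_id = b.id

Result:
name   | department
-------+-----------
Fiona  | Marketing 
Mia    | Design    
Eli    | HR        
Victor | Support   


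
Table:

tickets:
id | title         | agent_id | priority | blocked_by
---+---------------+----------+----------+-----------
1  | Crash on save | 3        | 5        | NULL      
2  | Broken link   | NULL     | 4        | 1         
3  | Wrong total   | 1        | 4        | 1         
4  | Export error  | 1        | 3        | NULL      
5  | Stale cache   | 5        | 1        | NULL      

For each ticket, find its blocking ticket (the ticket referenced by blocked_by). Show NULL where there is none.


This is a self-join: tickets is joined to a second copy of itself, matching each row's blocked_by to another row's id. Use LEFT JOIN so rows with blocked_by=NULL are kept.
  - ticket 1 (Crash on save): blocked_by=NULL -> NULL
  - ticket 2 (Broken link): blocked_by=1 -> Crash on save
  - ticket 3 (Wrong total): blocked_by=1 -> Crash on save
  - ticket 4 (Export error): blocked_by=NULL -> NULL
  - ticket 5 (Stale cache): blocked_by=NULL -> NULL

SQL:
SELECT a.title AS item, b.title AS blocked_by
FROM tickets a
LEFT JOIN tickets b ON a.blocked_by = b.id

Result:
item          | blocked_by   
--------------+--------------
Crash on save | NULL         
Broken link   | Crash on save
Wrong total   | Crash on save
Export error  | NULL         
Stale cache   | NULL         


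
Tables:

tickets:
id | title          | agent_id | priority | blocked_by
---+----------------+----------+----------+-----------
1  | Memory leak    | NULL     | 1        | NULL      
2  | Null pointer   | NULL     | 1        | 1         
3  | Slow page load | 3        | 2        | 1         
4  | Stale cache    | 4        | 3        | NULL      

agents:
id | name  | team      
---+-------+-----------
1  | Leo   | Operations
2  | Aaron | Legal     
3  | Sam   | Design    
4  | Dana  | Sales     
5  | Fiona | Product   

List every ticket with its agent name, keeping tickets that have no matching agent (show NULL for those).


LEFT JOIN keeps every row from tickets (the left table); where agent_id has no match in agents, the agent columns become NULL. Walk through each ticket:
  - ticket 1 (Memory leak): agent_id=NULL, no match -> kept with NULL
  - ticket 2 (Null pointer): agent_id=NULL, no match -> kept with NULL
  - ticket 3 (Slow page load): agent_id=3 -> matches Sam
  - ticket 4 (Stale cache): agent_id=4 -> matches Dana
All 4 rows appear; 2 have NULL agent.

SQL:
SELECT a.title, b.name AS agent
FROM tickets a
LEFT JOIN agents b ON a.agent_id = b.id

Result:
title          | agent
---------------+------
Memory leak    | NULL 
Null pointer   | NULL 
Slow page load | Sam  
Stale cache    | Dana 


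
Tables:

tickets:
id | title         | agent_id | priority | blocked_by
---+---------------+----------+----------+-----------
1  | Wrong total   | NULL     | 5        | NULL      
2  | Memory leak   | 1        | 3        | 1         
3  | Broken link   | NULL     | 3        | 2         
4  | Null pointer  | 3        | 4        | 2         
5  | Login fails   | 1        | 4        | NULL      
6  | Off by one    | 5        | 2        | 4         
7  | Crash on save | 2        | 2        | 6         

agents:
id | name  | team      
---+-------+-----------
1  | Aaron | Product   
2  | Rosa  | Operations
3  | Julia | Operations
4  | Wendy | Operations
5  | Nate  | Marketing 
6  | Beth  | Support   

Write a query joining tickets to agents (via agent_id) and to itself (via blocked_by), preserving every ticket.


Two LEFT JOINs from the same base table tickets: one to agents via agent_id, one to tickets itself via blocked_by. Both are LEFT so every ticket is preserved.
Match against agents:
  - ticket 1 (Wrong total): agent_id=NULL, no match -> kept with NULL
  - ticket 2 (Memory leak): agent_id=1 -> matches Aaron
  - ticket 3 (Broken link): agent_id=NULL, no match -> kept with NULL
  - ticket 4 (Null pointer): agent_id=3 -> matches Julia
  - ticket 5 (Login fails): agent_id=1 -> matches Aaron
  - ticket 6 (Off by one): agent_id=5 -> matches Nate
  - ticket 7 (Crash on save): agent_id=2 -> matches Rosa
Match against tickets (self):
  - ticket 1 (Wrong total): blocked_by=NULL -> NULL
  - ticket 2 (Memory leak): blocked_by=1 -> Wrong total
  - ticket 3 (Broken link): blocked_by=2 -> Memory leak
  - ticket 4 (Null pointer): blocked_by=2 -> Memory leak
  - ticket 5 (Login fails): blocked_by=NULL -> NULL
  - ticket 6 (Off by one): blocked_by=4 -> Null pointer
  - ticket 7 (Crash on save): blocked_by=6 -> Off by one

SQL:
SELECT a.title, b.name AS agent, c.title AS blocked_by
FROM tickets a
LEFT JOIN agents b ON a.agent_id = b.id
LEFT JOIN tickets c ON a.blocked_by = c.id

Result:
title         | agent | blocked_by  
--------------+-------+-------------
Wrong total   | NULL  | NULL        
Memory leak   | Aaron | Wrong total 
Broken link   | NULL  | Memory leak 
Null pointer  | Julia | Memory leak 
Login fails   | Aaron | NULL        
Off by one    | Nate  | Null pointer
Crash on save | Rosa  | Off by one  


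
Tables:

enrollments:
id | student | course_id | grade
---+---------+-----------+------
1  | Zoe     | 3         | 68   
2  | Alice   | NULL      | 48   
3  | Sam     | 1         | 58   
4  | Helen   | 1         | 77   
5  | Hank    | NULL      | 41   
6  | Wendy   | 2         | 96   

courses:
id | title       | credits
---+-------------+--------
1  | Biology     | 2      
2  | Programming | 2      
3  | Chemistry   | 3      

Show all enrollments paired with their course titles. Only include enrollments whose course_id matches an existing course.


INNER JOIN keeps only enrollments rows whose course_id matches an id in courses. Walk through each enrollment:
  - enrollment 1 (Zoe): course_id=3 -> matches Chemistry
  - enrollment 2 (Alice): course_id=NULL, no match -> dropped
  - enrollment 3 (Sam): course_id=1 -> matches Biology
  - enrollment 4 (Helen): course_id=1 -> matches Biology
  - enrollment 5 (Hank): course_id=NULL, no match -> dropped
  - enrollment 6 (Wendy): course_id=2 -> matches Programming
So 2 of 6 rows are dropped.

SQL:
SELECT a.student, b.title AS course
FROM enrollments a
INNER JOIN courses b ON a.course_id = b.id

Result:
student | course     
--------+------------
Zoe     | Chemistry  
Sam     | Biology    
Helen   | Biology    
Wendy   | Programming


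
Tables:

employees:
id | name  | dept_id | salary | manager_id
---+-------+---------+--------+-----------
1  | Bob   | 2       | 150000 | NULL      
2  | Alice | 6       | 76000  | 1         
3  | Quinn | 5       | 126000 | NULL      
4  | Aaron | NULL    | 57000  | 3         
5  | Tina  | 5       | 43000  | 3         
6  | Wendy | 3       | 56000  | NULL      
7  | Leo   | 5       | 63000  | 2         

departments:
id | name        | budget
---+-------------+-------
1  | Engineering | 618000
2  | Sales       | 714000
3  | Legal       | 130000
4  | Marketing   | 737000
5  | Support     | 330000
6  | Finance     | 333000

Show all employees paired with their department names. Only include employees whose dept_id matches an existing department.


INNER JOIN keeps only employees rows whose dept_id matches an id in departments. Walk through each employee:
  - employee 1 (Bob): dept_id=2 -> matches Sales
  - employee 2 (Alice): dept_id=6 -> matches Finance
  - employee 3 (Quinn): dept_id=5 -> matches Support
  - employee 4 (Aaron): dept_id=NULL, no match -> dropped
  - employee 5 (Tina): dept_id=5 -> matches Support
  - employee 6 (Wendy): dept_id=3 -> matches Legal
  - employee 7 (Leo): dept_id=5 -> matches Support
So 1 of 7 rows is dropped.

SQL:
SELECT a.name, b.name AS department
FROM employees a
INNER JOIN departments b ON a.dept_id = b.id

Result:
name  | department
------+-----------
Bob   | Sales     
Alice | Finance   
Quinn | Support   
Tina  | Support   
Wendy | Legal     
Leo   | Support   


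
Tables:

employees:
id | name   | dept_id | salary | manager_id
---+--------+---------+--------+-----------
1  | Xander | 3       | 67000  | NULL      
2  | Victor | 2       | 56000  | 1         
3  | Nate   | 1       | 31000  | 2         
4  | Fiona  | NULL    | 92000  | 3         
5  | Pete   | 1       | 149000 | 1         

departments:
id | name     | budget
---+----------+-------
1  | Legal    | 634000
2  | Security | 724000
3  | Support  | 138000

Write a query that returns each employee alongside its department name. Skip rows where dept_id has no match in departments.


INNER JOIN keeps only employees rows whose dept_id matches an id in departments. Walk through each employee:
  - employee 1 (Xander): dept_id=3 -> matches Support
  - employee 2 (Victor): dept_id=2 -> matches Security
  - employee 3 (Nate): dept_id=1 -> matches Legal
  - employee 4 (Fiona): dept_id=NULL, no match -> dropped
  - employee 5 (Pete): dept_id=1 -> matches Legal
So 1 of 5 rows is dropped.

SQL:
SELECT a.name, b.name AS department
FROM employees a
INNER JOIN departments b ON a.dept_id = b.id

Result:
name   | department
-------+-----------
Xander | Support   
Victor | Security  
Nate   | Legal     
Pete   | Legal     


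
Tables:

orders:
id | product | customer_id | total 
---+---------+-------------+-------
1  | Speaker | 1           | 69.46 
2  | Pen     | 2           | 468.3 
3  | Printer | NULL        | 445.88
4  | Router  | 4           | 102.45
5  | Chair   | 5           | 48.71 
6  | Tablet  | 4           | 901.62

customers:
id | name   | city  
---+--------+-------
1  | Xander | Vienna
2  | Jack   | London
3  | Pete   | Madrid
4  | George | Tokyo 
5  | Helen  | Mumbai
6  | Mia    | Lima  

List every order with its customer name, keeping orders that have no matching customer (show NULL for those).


LEFT JOIN keeps every row from orders (the left table); where customer_id has no match in customers, the customer columns become NULL. Walk through each order:
  - order 1 (Speaker): customer_id=1 -> matches Xander
  - order 2 (Pen): customer_id=2 -> matches Jack
  - order 3 (Printer): customer_id=NULL, no match -> kept with NULL
  - order 4 (Router): customer_id=4 -> matches George
  - order 5 (Chair): customer_id=5 -> matches Helen
  - order 6 (Tablet): customer_id=4 -> matches George
All 6 rows appear; 1 has NULL customer.

SQL:
SELECT a.product, b.name AS customer
FROM orders a
LEFT JOIN customers b ON a.customer_id = b.id

Result:
product | customer
--------+---------
Speaker | Xander  
Pen     | Jack    
Printer | NULL    
Router  | George  
Chair   | Helen   
Tablet  | George  


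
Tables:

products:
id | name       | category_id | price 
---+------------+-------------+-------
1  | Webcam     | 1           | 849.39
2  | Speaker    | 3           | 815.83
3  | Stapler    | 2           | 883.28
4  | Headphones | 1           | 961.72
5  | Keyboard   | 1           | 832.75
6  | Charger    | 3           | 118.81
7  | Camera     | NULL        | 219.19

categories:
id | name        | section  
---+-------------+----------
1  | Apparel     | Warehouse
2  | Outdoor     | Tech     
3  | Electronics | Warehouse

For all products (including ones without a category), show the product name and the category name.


LEFT JOIN keeps every row from products (the left table); where category_id has no match in categories, the category columns become NULL. Walk through each product:
  - product 1 (Webcam): category_id=1 -> matches Apparel
  - product 2 (Speaker): category_id=3 -> matches Electronics
  - product 3 (Stapler): category_id=2 -> matches Outdoor
  - product 4 (Headphones): category_id=1 -> matches Apparel
  - product 5 (Keyboard): category_id=1 -> matches Apparel
  - product 6 (Charger): category_id=3 -> matches Electronics
  - product 7 (Camera): category_id=NULL, no match -> kept with NULL
All 7 rows appear; 1 has NULL category.

SQL:
SELECT a.name, b.name AS category
FROM products a
LEFT JOIN categories b ON a.category_id = b.id

Result:
name       | category   
-----------+------------
Webcam     | Apparel    
Speaker    | Electronics
Stapler    | Outdoor    
Headphones | Apparel    
Keyboard   | Apparel    
Charger    | Electronics
Camera     | NULL       


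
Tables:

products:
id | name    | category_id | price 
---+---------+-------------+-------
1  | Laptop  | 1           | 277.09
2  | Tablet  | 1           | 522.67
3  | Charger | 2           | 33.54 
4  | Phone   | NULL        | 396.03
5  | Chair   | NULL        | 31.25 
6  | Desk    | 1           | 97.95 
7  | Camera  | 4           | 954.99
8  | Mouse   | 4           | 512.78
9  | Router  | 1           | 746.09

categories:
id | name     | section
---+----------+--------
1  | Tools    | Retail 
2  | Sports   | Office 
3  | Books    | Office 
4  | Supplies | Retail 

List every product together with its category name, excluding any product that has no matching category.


INNER JOIN keeps only products rows whose category_id matches an id in categories. Walk through each product:
  - product 1 (Laptop): category_id=1 -> matches Tools
  - product 2 (Tablet): category_id=1 -> matches Tools
  - product 3 (Charger): category_id=2 -> matches Sports
  - product 4 (Phone): category_id=NULL, no match -> dropped
  - product 5 (Chair): category_id=NULL, no match -> dropped
  - product 6 (Desk): category_id=1 -> matches Tools
  - product 7 (Camera): category_id=4 -> matches Supplies
  - product 8 (Mouse): category_id=4 -> matches Supplies
  - product 9 (Router): category_id=1 -> matches Tools
So 2 of 9 rows are dropped.

SQL:
SELECT a.name, b.name AS category
FROM products a
INNER JOIN categories b ON a.category_id = b.id

Result:
name    | category
--------+---------
Laptop  | Tools   
Tablet  | Tools   
Charger | Sports  
Desk    | Tools   
Camera  | Supplies
Mouse   | Supplies
Router  | Tools   


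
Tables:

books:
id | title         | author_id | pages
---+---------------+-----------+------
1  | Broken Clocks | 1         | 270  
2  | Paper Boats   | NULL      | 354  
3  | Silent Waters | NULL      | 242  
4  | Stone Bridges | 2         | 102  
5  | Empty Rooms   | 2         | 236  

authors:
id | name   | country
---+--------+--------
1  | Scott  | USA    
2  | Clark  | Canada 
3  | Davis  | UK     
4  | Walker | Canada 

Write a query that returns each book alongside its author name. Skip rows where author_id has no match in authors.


INNER JOIN keeps only books rows whose author_id matches an id in authors. Walk through each book:
  - book 1 (Broken Clocks): author_id=1 -> matches Scott
  - book 2 (Paper Boats): author_id=NULL, no match -> dropped
  - book 3 (Silent Waters): author_id=NULL, no match -> dropped
  - book 4 (Stone Bridges): author_id=2 -> matches Clark
  - book 5 (Empty Rooms): author_id=2 -> matches Clark
So 2 of 5 rows are dropped.

SQL:
SELECT a.title, b.name AS author
FROM books a
INNER JOIN authors b ON a.author_id = b.id

Result:
title         | author
--------------+-------
Broken Clocks | Scott 
Stone Bridges | Clark 
Empty Rooms   | Clark 


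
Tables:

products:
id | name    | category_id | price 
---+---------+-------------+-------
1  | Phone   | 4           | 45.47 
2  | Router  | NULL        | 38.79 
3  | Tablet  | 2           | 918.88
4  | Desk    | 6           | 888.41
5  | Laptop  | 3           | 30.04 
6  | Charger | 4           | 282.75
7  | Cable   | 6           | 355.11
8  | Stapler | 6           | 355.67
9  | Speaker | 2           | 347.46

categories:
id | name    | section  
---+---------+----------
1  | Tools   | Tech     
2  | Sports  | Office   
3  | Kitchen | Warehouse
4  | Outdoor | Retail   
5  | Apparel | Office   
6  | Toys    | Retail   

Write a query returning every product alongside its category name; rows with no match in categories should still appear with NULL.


LEFT JOIN keeps every row from products (the left table); where category_id has no match in categories, the category columns become NULL. Walk through each product:
  - product 1 (Phone): category_id=4 -> matches Outdoor
  - product 2 (Router): category_id=NULL, no match -> kept with NULL
  - product 3 (Tablet): category_id=2 -> matches Sports
  - product 4 (Desk): category_id=6 -> matches Toys
  - product 5 (Laptop): category_id=3 -> matches Kitchen
  - product 6 (Charger): category_id=4 -> matches Outdoor
  - product 7 (Cable): category_id=6 -> matches Toys
  - product 8 (Stapler): category_id=6 -> matches Toys
  - product 9 (Speaker): category_id=2 -> matches Sports
All 9 rows appear; 1 has NULL category.

SQL:
SELECT a.name, b.name AS category
FROM products a
LEFT JOIN categories b ON a.category_id = b.id

Result:
name    | category
--------+---------
Phone   | Outdoor 
Router  | NULL    
Tablet  | Sports  
Desk    | Toys    
Laptop  | Kitchen 
Charger | Outdoor 
Cable   | Toys    
Stapler | Toys    
Speaker | Sports  


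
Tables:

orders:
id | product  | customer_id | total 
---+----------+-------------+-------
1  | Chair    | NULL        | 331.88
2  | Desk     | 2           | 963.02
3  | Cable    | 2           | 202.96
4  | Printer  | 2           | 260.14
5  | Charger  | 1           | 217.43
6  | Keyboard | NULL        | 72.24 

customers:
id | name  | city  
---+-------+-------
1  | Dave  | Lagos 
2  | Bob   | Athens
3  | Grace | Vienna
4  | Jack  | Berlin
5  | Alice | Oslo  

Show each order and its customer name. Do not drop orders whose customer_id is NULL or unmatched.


LEFT JOIN keeps every row from orders (the left table); where customer_id has no match in customers, the customer columns become NULL. Walk through each order:
  - order 1 (Chair): customer_id=NULL, no match -> kept with NULL
  - order 2 (Desk): customer_id=2 -> matches Bob
  - order 3 (Cable): customer_id=2 -> matches Bob
  - order 4 (Printer): customer_id=2 -> matches Bob
  - order 5 (Charger): customer_id=1 -> matches Dave
  - order 6 (Keyboard): customer_id=NULL, no match -> kept with NULL
All 6 rows appear; 2 have NULL customer.

SQL:
SELECT a.product, b.name AS customer
FROM orders a
LEFT JOIN customers b ON a.customer_id = b.id

Result:
product  | customer
---------+---------
Chair    | NULL    
Desk     | Bob     
Cable    | Bob     
Printer  | Bob     
Charger  | Dave    
Keyboard | NULL    


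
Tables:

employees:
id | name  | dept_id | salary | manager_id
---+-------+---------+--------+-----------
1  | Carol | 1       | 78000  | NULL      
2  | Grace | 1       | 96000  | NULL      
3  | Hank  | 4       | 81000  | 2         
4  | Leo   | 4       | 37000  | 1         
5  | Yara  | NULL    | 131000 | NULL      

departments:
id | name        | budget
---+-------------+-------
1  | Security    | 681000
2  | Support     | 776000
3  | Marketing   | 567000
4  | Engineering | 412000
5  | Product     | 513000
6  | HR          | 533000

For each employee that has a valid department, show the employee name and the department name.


INNER JOIN keeps only employees rows whose dept_id matches an id in departments. Walk through each employee:
  - employee 1 (Carol): dept_id=1 -> matches Security
  - employee 2 (Grace): dept_id=1 -> matches Security
  - employee 3 (Hank): dept_id=4 -> matches Engineering
  - employee 4 (Leo): dept_id=4 -> matches Engineering
  - employee 5 (Yara): dept_id=NULL, no match -> dropped
So 1 of 5 rows is dropped.

SQL:
SELECT a.name, b.name AS department
FROM employees a
INNER JOIN departments b ON a.dept_id = b.id

Result:
name  | department 
------+------------
Carol | Security   
Grace | Security   
Hank  | Engineering
Leo   | Engineering
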